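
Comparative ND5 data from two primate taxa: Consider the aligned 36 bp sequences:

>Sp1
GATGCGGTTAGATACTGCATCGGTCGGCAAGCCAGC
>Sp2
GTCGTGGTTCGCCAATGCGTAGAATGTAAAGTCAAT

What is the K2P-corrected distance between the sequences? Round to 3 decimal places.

Of 36 sites, 9 differences are transitions and 8 are transversions, so P = 9/36 = 0.25 and Q = 8/36 ≈ 0.222222.
Under the Kimura two-parameter model, d = −½ ln(1 − 2P − Q) − ¼ ln(1 − 2Q).
1 − 2P − Q = 0.277778, giving −½ ln(0.277778) = 0.640467.
1 − 2Q = 0.555556, giving −¼ ln(0.555556) = 0.146946.
d = 0.640467 + 0.146946 = 0.787413.

0.787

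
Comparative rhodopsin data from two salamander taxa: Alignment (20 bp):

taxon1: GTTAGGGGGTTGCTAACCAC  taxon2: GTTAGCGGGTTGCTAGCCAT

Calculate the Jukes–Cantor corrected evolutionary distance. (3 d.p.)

0.167

The sequences differ at 3 of 20 sites (6, 16, 20), so p = 3/20 = 0.15.
d = −(3/4) ln(1 − 4p/3) = −0.75 ln(1 − 0.2) = −0.75 ln(0.8)
  = −0.75 × (-0.223144) = 0.167358 substitutions/site.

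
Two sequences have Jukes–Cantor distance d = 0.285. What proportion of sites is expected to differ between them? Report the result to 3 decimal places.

p = (3/4)(1 − e^(−4d/3)) = 0.75 × (1 − e^(-0.38)) = 0.75 × (1 − 0.683861) = 0.237104.

0.237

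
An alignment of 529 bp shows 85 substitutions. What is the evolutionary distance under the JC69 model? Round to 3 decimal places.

0.181

p = 85/529 ≈ 0.160681.
d = −(3/4) ln(1 − 4p/3) = −0.75 ln(1 − 0.214241) = −0.75 ln(0.785759)
  = −0.75 × (-0.241105) = 0.180829 substitutions/site.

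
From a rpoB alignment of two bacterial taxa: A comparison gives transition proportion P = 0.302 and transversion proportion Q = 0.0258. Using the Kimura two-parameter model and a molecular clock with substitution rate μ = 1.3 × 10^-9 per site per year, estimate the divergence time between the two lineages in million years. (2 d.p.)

196.19

Under the Kimura two-parameter model, d = −½ ln(1 − 2P − Q) − ¼ ln(1 − 2Q).
1 − 2P − Q = 0.3702, giving −½ ln(0.3702) = 0.496856.
1 − 2Q = 0.9484, giving −¼ ln(0.9484) = 0.013245.
d = 0.496856 + 0.013245 = 0.510101.
Under a molecular clock d = 2μt, so t = d/(2μ) = 0.510101 / (2 × 1.3 × 10^-9) = 196.19 million years.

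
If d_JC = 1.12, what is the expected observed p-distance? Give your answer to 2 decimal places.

p = (3/4)(1 − e^(−4d/3)) = 0.75 × (1 − e^(-1.493333)) = 0.75 × (1 − 0.224623) = 0.581533.

0.58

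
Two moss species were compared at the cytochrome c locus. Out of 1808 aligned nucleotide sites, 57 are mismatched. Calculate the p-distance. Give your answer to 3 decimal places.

p = 57/1808 = 0.031526… ≈ 0.032 (to 3 d.p.).

0.032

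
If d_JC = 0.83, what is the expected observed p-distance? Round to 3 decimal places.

p = (3/4)(1 − e^(−4d/3)) = 0.75 × (1 − e^(-1.106667)) = 0.75 × (1 − 0.330659) = 0.502006.

0.502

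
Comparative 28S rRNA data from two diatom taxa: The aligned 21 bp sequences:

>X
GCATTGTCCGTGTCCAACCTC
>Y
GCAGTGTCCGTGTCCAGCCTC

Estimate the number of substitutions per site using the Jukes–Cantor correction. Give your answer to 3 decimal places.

0.102

The sequences differ at 2 of 21 sites (4, 17), so p = 2/21 ≈ 0.095238.
d = −(3/4) ln(1 − 4p/3) = −0.75 ln(1 − 0.126984) = −0.75 ln(0.873016)
  = −0.75 × (-0.135801) = 0.101851 substitutions/site.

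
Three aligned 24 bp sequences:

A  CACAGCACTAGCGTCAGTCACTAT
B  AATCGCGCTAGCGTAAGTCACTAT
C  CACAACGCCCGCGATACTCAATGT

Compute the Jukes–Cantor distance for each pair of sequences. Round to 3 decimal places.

A–B: 5/24 sites differ → p ≈ 0.208333, d = −0.75 ln(1 − 0.277777) = 0.244066 ≈ 0.244.
A–C: 9/24 sites differ → p = 0.375, d = −0.75 ln(1 − 0.5) = 0.519860 ≈ 0.520.
B–C: 11/24 sites differ → p ≈ 0.458333, d = −0.75 ln(1 − 0.611111) = 0.708346 ≈ 0.708.

d(A,B) = 0.244, d(A,C) = 0.520, d(B,C) = 0.708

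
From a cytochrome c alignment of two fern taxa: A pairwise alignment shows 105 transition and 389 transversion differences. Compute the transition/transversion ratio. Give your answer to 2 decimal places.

0.27

R = 105/389 = 0.269922… ≈ 0.27 (to 2 d.p.).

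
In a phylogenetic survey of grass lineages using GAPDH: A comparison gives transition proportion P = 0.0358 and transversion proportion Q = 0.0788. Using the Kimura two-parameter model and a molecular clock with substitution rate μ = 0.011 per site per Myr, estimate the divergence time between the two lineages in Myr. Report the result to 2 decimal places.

Under the Kimura two-parameter model, d = −½ ln(1 − 2P − Q) − ¼ ln(1 − 2Q).
1 − 2P − Q = 0.8496, giving −½ ln(0.8496) = 0.081495.
1 − 2Q = 0.8424, giving −¼ ln(0.8424) = 0.042875.
d = 0.081495 + 0.042875 = 0.124370.
Under a molecular clock d = 2μt, so t = d/(2μ) = 0.124370 / (2 × 0.011) = 5.65 Myr.

5.65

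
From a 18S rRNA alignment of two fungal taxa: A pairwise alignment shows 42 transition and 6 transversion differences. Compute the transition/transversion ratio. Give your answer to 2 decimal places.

7.00

R = 42/6 = 7.00.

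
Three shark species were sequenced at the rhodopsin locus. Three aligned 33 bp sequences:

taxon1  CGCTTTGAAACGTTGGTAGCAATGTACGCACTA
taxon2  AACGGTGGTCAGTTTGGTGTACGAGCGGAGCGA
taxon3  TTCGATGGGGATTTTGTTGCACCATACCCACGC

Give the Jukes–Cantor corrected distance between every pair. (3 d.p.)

taxon1–taxon2: 21/33 sites differ → p ≈ 0.636364, d = −0.75 ln(1 − 0.848485) = 1.415303 ≈ 1.415.
taxon1–taxon3: 17/33 sites differ → p ≈ 0.515152, d = −0.75 ln(1 − 0.686869) = 0.870850 ≈ 0.871.
taxon2–taxon3: 16/33 sites differ → p ≈ 0.484848, d = −0.75 ln(1 − 0.646464) = 0.779827 ≈ 0.780.

d(taxon1,taxon2) = 1.415, d(taxon1,taxon3) = 0.871, d(taxon2,taxon3) = 0.780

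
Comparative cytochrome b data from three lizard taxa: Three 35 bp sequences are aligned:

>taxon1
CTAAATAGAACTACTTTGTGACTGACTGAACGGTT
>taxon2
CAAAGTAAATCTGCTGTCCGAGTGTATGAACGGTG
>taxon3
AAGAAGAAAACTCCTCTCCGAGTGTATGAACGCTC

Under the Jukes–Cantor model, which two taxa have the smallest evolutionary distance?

taxon1–taxon2: 12/35 differ, p = 0.343, d = 0.458.
taxon1–taxon3: 14/35 differ, p = 0.400, d = 0.572.
taxon2–taxon3: 9/35 differ, p = 0.257, d = 0.315.
The smallest distance is between taxon2 and taxon3.

taxon2 and taxon3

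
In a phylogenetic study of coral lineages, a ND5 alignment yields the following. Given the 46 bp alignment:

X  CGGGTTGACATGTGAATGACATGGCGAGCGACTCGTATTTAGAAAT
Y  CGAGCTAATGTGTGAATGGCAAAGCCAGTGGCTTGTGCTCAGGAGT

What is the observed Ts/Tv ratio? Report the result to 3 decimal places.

Transitions are A↔G and C↔T; transversions are all other mismatches.
Transitions: 15. Transversions: 2.
R = 15/2 = 7.500.

7.500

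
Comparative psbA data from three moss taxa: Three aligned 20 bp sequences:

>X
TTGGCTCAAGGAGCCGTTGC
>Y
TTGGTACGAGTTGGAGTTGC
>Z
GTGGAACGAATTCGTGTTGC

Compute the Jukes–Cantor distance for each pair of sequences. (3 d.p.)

X–Y: 7/20 sites differ → p = 0.35, d = −0.75 ln(1 − 0.466667) = 0.471457 ≈ 0.471.
X–Z: 10/20 sites differ → p = 0.5, d = −0.75 ln(1 − 0.666667) = 0.823960 ≈ 0.824.
Y–Z: 5/20 sites differ → p = 0.25, d = −0.75 ln(1 − 0.333333) = 0.304098 ≈ 0.304.

d(X,Y) = 0.471, d(X,Z) = 0.824, d(Y,Z) = 0.304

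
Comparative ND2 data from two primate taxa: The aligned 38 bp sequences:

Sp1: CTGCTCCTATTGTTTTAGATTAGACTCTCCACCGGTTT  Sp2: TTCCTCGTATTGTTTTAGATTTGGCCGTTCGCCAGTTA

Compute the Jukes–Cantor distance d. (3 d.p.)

The sequences differ at 11 of 38 sites, so p = 11/38 ≈ 0.289474.
d = −(3/4) ln(1 − 4p/3) = −0.75 ln(1 − 0.385965) = −0.75 ln(0.614035)
  = −0.75 × (-0.487703) = 0.365777 substitutions/site.

0.366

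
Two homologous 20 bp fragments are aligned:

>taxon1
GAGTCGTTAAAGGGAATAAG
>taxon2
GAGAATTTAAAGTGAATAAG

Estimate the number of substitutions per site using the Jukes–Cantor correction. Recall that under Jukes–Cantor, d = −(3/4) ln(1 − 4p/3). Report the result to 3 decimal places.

0.233

The sequences differ at 4 of 20 sites (4, 5, 6, 13), so p = 4/20 = 0.2.
d = −(3/4) ln(1 − 4p/3) = −0.75 ln(1 − 0.266667) = −0.75 ln(0.733333)
  = −0.75 × (-0.310155) = 0.232616 substitutions/site.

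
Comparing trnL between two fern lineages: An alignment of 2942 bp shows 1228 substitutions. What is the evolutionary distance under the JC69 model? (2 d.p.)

p = 1228/2942 ≈ 0.417403.
d = −(3/4) ln(1 − 4p/3) = −0.75 ln(1 − 0.556537) = −0.75 ln(0.443463)
  = −0.75 × (-0.813141) = 0.609856 substitutions/site.

0.61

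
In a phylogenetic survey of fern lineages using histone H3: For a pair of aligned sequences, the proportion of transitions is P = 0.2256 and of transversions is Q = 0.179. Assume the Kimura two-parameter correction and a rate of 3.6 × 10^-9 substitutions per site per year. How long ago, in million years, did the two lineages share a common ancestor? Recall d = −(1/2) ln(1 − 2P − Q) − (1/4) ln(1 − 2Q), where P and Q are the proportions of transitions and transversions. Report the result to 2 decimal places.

84.47

Under the Kimura two-parameter model, d = −½ ln(1 − 2P − Q) − ¼ ln(1 − 2Q).
1 − 2P − Q = 0.3698, giving −½ ln(0.3698) = 0.497396.
1 − 2Q = 0.642, giving −¼ ln(0.642) = 0.110792.
d = 0.497396 + 0.110792 = 0.608188.
Under a molecular clock d = 2μt, so t = d/(2μ) = 0.608188 / (2 × 3.6 × 10^-9) = 84.47 million years.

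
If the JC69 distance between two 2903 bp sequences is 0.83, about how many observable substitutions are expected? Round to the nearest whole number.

Invert JC69: p = (3/4)(1 − e^(−4d/3)) = 0.75 × (1 − e^(-1.106667)) = 0.75 × (1 − 0.330659) = 0.502006.
Expected differing sites = pL ≈ 0.502006 × 2903 = 1457.323418 ≈ 1457.

1457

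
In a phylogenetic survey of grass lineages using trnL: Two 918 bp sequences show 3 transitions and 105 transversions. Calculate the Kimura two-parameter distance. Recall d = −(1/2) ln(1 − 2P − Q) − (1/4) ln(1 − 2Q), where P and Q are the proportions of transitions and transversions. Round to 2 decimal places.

P = 3/918 ≈ 0.003268 and Q = 105/918 ≈ 0.114379.
Under the Kimura two-parameter model, d = −½ ln(1 − 2P − Q) − ¼ ln(1 − 2Q).
1 − 2P − Q = 0.879085, giving −½ ln(0.879085) = 0.064437.
1 − 2Q = 0.771242, giving −¼ ln(0.771242) = 0.064938.
d = 0.064437 + 0.064938 = 0.129375.

0.13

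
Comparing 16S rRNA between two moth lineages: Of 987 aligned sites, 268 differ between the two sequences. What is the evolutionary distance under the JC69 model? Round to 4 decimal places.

0.3371

p = 268/987 ≈ 0.27153.
d = −(3/4) ln(1 − 4p/3) = −0.75 ln(1 − 0.36204) = −0.75 ln(0.63796)
  = −0.75 × (-0.449480) = 0.337110 substitutions/site.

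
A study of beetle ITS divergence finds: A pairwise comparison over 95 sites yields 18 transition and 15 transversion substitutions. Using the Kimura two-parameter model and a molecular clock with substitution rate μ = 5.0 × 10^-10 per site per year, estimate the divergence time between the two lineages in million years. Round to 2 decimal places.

479.72

P = 18/95 ≈ 0.189474 and Q = 15/95 ≈ 0.157895.
Under the Kimura two-parameter model, d = −½ ln(1 − 2P − Q) − ¼ ln(1 − 2Q).
1 − 2P − Q = 0.463157, giving −½ ln(0.463157) = 0.384845.
1 − 2Q = 0.68421, giving −¼ ln(0.68421) = 0.094873.
d = 0.384845 + 0.094873 = 0.479718.
Under a molecular clock d = 2μt, so t = d/(2μ) = 0.479718 / (2 × 5.0 × 10^-10) = 479.72 million years.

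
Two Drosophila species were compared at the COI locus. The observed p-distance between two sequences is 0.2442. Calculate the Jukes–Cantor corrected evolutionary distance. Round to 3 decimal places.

d = −(3/4) ln(1 − 4p/3) = −0.75 ln(1 − 0.3256) = −0.75 ln(0.6744)
  = −0.75 × (-0.393932) = 0.295449 substitutions/site.

0.295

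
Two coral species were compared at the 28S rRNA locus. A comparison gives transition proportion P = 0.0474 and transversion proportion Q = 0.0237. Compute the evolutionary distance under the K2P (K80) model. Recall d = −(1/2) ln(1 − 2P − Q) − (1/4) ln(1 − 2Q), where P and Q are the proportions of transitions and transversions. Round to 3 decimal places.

Under the Kimura two-parameter model, d = −½ ln(1 − 2P − Q) − ¼ ln(1 − 2Q).
1 − 2P − Q = 0.8815, giving −½ ln(0.8815) = 0.063065.
1 − 2Q = 0.9526, giving −¼ ln(0.9526) = 0.012140.
d = 0.063065 + 0.012140 = 0.075205.

0.075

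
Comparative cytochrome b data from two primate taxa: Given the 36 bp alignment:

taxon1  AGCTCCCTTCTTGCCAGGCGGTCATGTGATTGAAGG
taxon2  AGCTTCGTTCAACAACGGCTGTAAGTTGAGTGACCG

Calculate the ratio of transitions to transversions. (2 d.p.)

0.07

Transitions are A↔G and C↔T; transversions are all other mismatches.
Transitions: 1. Transversions: 14.
R = 1/14 = 0.071428… ≈ 0.07 (to 2 d.p.).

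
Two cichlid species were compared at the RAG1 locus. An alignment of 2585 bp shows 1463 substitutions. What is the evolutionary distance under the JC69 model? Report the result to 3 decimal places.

1.054

p = 1463/2585 ≈ 0.565957.
d = −(3/4) ln(1 − 4p/3) = −0.75 ln(1 − 0.754609) = −0.75 ln(0.245391)
  = −0.75 × (-1.404902) = 1.053677 substitutions/site.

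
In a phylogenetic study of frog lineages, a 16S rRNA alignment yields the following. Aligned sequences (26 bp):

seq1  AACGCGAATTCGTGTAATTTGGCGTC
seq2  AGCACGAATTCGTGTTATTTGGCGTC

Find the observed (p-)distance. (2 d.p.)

0.12

The sequences differ at 3 of 26 positions (sites 2, 4, 16).
p = 3/26 = 0.115384… ≈ 0.12 (to 2 d.p.).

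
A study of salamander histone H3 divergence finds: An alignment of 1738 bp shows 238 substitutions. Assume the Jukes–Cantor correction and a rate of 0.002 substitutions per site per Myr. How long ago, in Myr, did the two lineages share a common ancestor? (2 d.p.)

p = 238/1738 ≈ 0.136939.
d = −(3/4) ln(1 − 4p/3) = −0.75 ln(1 − 0.182585) = −0.75 ln(0.817415)
  = −0.75 × (-0.201608) = 0.151206 substitutions/site.
Under a molecular clock d = 2μt, so t = d/(2μ) = 0.151206 / (2 × 0.002) = 37.80 Myr.

37.80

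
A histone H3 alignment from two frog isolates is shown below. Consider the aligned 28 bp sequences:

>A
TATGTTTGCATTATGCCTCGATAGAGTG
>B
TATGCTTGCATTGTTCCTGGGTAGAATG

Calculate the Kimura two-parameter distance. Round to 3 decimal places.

Of 28 sites, 4 differences are transitions and 2 are transversions, so P = 4/28 ≈ 0.142857 and Q = 2/28 ≈ 0.071429.
Under the Kimura two-parameter model, d = −½ ln(1 − 2P − Q) − ¼ ln(1 − 2Q).
1 − 2P − Q = 0.642857, giving −½ ln(0.642857) = 0.220916.
1 − 2Q = 0.857142, giving −¼ ln(0.857142) = 0.038538.
d = 0.220916 + 0.038538 = 0.259454.

0.259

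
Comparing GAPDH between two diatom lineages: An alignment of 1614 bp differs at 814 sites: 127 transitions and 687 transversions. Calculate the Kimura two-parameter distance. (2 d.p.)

P = 127/1614 ≈ 0.078686 and Q = 687/1614 ≈ 0.425651.
Under the Kimura two-parameter model, d = −½ ln(1 − 2P − Q) − ¼ ln(1 − 2Q).
1 − 2P − Q = 0.416977, giving −½ ln(0.416977) = 0.437362.
1 − 2Q = 0.148698, giving −¼ ln(0.148698) = 0.476459.
d = 0.437362 + 0.476459 = 0.913821.

0.91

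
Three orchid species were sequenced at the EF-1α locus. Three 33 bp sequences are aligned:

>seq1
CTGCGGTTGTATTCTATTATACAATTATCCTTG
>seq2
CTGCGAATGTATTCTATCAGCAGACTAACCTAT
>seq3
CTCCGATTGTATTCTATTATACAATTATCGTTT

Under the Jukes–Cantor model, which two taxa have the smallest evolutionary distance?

seq1–seq2: 11/33 differ, p = 0.333, d = 0.441.
seq1–seq3: 4/33 differ, p = 0.121, d = 0.132.
seq2–seq3: 11/33 differ, p = 0.333, d = 0.441.
The smallest distance is between seq1 and seq3.

seq1 and seq3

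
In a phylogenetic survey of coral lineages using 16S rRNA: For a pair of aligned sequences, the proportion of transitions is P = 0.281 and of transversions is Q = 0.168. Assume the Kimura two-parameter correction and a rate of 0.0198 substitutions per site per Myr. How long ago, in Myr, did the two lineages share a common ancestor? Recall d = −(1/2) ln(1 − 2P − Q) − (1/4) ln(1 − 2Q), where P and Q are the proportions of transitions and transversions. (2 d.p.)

19.12

Under the Kimura two-parameter model, d = −½ ln(1 − 2P − Q) − ¼ ln(1 − 2Q).
1 − 2P − Q = 0.27, giving −½ ln(0.27) = 0.654667.
1 − 2Q = 0.664, giving −¼ ln(0.664) = 0.102368.
d = 0.654667 + 0.102368 = 0.757035.
Under a molecular clock d = 2μt, so t = d/(2μ) = 0.757035 / (2 × 0.0198) = 19.12 Myr.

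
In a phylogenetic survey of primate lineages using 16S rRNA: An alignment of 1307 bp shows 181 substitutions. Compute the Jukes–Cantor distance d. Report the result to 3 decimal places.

0.153

p = 181/1307 ≈ 0.138485.
d = −(3/4) ln(1 − 4p/3) = −0.75 ln(1 − 0.184647) = −0.75 ln(0.815353)
  = −0.75 × (-0.204134) = 0.153101 substitutions/site.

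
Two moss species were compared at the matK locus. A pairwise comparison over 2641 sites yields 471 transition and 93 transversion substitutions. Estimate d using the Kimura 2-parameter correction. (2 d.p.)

0.27

P = 471/2641 ≈ 0.178342 and Q = 93/2641 ≈ 0.035214.
Under the Kimura two-parameter model, d = −½ ln(1 − 2P − Q) − ¼ ln(1 − 2Q).
1 − 2P − Q = 0.608102, giving −½ ln(0.608102) = 0.248706.
1 − 2Q = 0.929572, giving −¼ ln(0.929572) = 0.018258.
d = 0.248706 + 0.018258 = 0.266964.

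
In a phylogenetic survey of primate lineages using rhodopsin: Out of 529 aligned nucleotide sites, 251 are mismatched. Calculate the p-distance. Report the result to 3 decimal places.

p = 251/529 = 0.474480… ≈ 0.474 (to 3 d.p.).

0.474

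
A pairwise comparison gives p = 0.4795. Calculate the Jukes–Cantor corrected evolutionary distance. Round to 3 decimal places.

d = −(3/4) ln(1 − 4p/3) = −0.75 ln(1 − 0.639333) = −0.75 ln(0.360667)
  = −0.75 × (-1.019800) = 0.764850 substitutions/site.

0.765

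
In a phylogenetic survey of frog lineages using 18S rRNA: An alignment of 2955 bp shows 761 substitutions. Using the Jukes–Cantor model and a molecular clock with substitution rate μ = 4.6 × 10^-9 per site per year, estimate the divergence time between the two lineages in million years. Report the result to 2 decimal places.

p = 761/2955 ≈ 0.25753.
d = −(3/4) ln(1 − 4p/3) = −0.75 ln(1 − 0.343373) = −0.75 ln(0.656627)
  = −0.75 × (-0.420639) = 0.315479 substitutions/site.
Under a molecular clock d = 2μt, so t = d/(2μ) = 0.315479 / (2 × 4.6 × 10^-9) = 34.29 million years.

34.29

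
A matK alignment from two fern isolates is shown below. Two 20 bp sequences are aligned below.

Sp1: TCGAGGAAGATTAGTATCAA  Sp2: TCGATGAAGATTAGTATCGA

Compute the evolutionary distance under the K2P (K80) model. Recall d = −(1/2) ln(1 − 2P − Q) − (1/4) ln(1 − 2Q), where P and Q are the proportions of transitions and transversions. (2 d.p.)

Of 20 sites, 1 differences are transitions and 1 are transversions, so P = 1/20 = 0.05 and Q = 1/20 = 0.05.
Under the Kimura two-parameter model, d = −½ ln(1 − 2P − Q) − ¼ ln(1 − 2Q).
1 − 2P − Q = 0.85, giving −½ ln(0.85) = 0.081259.
1 − 2Q = 0.9, giving −¼ ln(0.9) = 0.026340.
d = 0.081259 + 0.026340 = 0.107599.

0.11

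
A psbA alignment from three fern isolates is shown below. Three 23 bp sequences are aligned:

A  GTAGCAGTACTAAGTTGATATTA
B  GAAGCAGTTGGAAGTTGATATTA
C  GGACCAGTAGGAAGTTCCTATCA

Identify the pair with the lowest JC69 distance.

A–B: 4/23 differ, p = 0.174, d = 0.198.
A–C: 7/23 differ, p = 0.304, d = 0.390.
B–C: 6/23 differ, p = 0.261, d = 0.321.
The smallest distance is between A and B.

A and B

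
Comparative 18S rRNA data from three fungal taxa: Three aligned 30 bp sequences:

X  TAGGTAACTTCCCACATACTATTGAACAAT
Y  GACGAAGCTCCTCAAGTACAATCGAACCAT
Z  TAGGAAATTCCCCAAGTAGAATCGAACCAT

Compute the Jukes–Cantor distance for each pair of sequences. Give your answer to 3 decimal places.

X–Y: 11/30 sites differ → p ≈ 0.366667, d = −0.75 ln(1 − 0.488889) = 0.503376 ≈ 0.503.
X–Z: 9/30 sites differ → p = 0.3, d = −0.75 ln(1 − 0.4) = 0.383119 ≈ 0.383.
Y–Z: 6/30 sites differ → p = 0.2, d = −0.75 ln(1 − 0.266667) = 0.232617 ≈ 0.233.

d(X,Y) = 0.503, d(X,Z) = 0.383, d(Y,Z) = 0.233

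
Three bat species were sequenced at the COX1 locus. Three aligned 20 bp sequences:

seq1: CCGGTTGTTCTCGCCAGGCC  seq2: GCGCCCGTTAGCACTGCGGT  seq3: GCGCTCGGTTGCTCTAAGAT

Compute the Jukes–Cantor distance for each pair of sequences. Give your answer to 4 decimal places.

seq1–seq2: 12/20 sites differ → p = 0.6, d = −0.75 ln(1 − 0.8) = 1.207078 ≈ 1.2071.
seq1–seq3: 11/20 sites differ → p = 0.55, d = −0.75 ln(1 − 0.733333) = 0.991316 ≈ 0.9913.
seq2–seq3: 7/20 sites differ → p = 0.35, d = −0.75 ln(1 − 0.466667) = 0.471457 ≈ 0.4715.

d(seq1,seq2) = 1.2071, d(seq1,seq3) = 0.9913, d(seq2,seq3) = 0.4715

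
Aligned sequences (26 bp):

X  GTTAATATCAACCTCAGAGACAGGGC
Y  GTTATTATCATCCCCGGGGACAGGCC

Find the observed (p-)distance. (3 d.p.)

0.231

The sequences differ at 6 of 26 positions (sites 5, 11, 14, 16, 18, 25).
p = 6/26 = 0.230769… ≈ 0.231 (to 3 d.p.).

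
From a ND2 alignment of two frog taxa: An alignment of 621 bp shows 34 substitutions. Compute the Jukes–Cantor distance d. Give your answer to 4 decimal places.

0.0569

p = 34/621 ≈ 0.05475.
d = −(3/4) ln(1 − 4p/3) = −0.75 ln(1 − 0.073) = −0.75 ln(0.927)
  = −0.75 × (-0.075802) = 0.056852 substitutions/site.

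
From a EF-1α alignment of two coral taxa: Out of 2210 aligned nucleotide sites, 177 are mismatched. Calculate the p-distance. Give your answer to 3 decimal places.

p = 177/2210 = 0.080090… ≈ 0.080 (to 3 d.p.).

0.080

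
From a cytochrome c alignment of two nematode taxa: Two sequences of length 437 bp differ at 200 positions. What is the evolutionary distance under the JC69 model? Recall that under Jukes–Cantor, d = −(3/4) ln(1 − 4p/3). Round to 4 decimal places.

0.7066

p = 200/437 ≈ 0.457666.
d = −(3/4) ln(1 − 4p/3) = −0.75 ln(1 − 0.610221) = −0.75 ln(0.389779)
  = −0.75 × (-0.942175) = 0.706631 substitutions/site.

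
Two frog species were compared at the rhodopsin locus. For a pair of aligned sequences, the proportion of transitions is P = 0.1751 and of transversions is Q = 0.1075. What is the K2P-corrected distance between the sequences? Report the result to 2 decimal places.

0.37

Under the Kimura two-parameter model, d = −½ ln(1 − 2P − Q) − ¼ ln(1 − 2Q).
1 − 2P − Q = 0.5423, giving −½ ln(0.5423) = 0.305968.
1 − 2Q = 0.785, giving −¼ ln(0.785) = 0.060518.
d = 0.305968 + 0.060518 = 0.366486.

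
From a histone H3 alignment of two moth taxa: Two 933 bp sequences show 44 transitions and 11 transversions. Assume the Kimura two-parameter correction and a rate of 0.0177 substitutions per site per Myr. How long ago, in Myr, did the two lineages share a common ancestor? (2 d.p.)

1.75

P = 44/933 ≈ 0.04716 and Q = 11/933 ≈ 0.01179.
Under the Kimura two-parameter model, d = −½ ln(1 − 2P − Q) − ¼ ln(1 − 2Q).
1 − 2P − Q = 0.89389, giving −½ ln(0.89389) = 0.056086.
1 − 2Q = 0.97642, giving −¼ ln(0.97642) = 0.005966.
d = 0.056086 + 0.005966 = 0.062052.
Under a molecular clock d = 2μt, so t = d/(2μ) = 0.062052 / (2 × 0.0177) = 1.75 Myr.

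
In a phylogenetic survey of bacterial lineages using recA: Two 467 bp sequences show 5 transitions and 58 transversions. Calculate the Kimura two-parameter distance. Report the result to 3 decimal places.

0.150

P = 5/467 ≈ 0.010707 and Q = 58/467 ≈ 0.124197.
Under the Kimura two-parameter model, d = −½ ln(1 − 2P − Q) − ¼ ln(1 − 2Q).
1 − 2P − Q = 0.854389, giving −½ ln(0.854389) = 0.078684.
1 − 2Q = 0.751606, giving −¼ ln(0.751606) = 0.071386.
d = 0.078684 + 0.071386 = 0.150070.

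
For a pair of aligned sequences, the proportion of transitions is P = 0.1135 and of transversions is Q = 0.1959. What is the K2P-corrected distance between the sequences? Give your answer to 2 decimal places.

Under the Kimura two-parameter model, d = −½ ln(1 − 2P − Q) − ¼ ln(1 − 2Q).
1 − 2P − Q = 0.5771, giving −½ ln(0.5771) = 0.274870.
1 − 2Q = 0.6082, giving −¼ ln(0.6082) = 0.124313.
d = 0.274870 + 0.124313 = 0.399183.

0.40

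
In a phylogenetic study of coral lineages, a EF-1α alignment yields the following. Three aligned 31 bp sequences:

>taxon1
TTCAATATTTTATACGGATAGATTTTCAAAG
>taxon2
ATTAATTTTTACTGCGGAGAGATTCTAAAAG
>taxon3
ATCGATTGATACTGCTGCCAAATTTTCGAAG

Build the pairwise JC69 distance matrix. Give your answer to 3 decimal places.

d(taxon1,taxon2) = 0.367, d(taxon1,taxon3) = 0.614, d(taxon2,taxon3) = 0.481

taxon1–taxon2: 9/31 sites differ → p ≈ 0.290323, d = −0.75 ln(1 − 0.387097) = 0.367161 ≈ 0.367.
taxon1–taxon3: 13/31 sites differ → p ≈ 0.419355, d = −0.75 ln(1 − 0.55914) = 0.614271 ≈ 0.614.
taxon2–taxon3: 11/31 sites differ → p ≈ 0.354839, d = −0.75 ln(1 − 0.473119) = 0.480585 ≈ 0.481.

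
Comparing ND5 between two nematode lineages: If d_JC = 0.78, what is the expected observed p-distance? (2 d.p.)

p = (3/4)(1 − e^(−4d/3)) = 0.75 × (1 − e^(-1.04)) = 0.75 × (1 − 0.353455) = 0.484909.

0.48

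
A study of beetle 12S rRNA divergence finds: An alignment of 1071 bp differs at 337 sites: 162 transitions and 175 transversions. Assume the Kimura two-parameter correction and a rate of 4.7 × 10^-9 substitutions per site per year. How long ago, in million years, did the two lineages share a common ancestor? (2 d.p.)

P = 162/1071 ≈ 0.151261 and Q = 175/1071 ≈ 0.163399.
Under the Kimura two-parameter model, d = −½ ln(1 − 2P − Q) − ¼ ln(1 − 2Q).
1 − 2P − Q = 0.534079, giving −½ ln(0.534079) = 0.313606.
1 − 2Q = 0.673202, giving −¼ ln(0.673202) = 0.098927.
d = 0.313606 + 0.098927 = 0.412533.
Under a molecular clock d = 2μt, so t = d/(2μ) = 0.412533 / (2 × 4.7 × 10^-9) = 43.89 million years.

43.89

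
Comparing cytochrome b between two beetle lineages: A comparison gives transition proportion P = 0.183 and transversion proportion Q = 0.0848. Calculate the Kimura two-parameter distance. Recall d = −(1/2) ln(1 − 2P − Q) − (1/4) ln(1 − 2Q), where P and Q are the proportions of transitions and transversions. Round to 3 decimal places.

Under the Kimura two-parameter model, d = −½ ln(1 − 2P − Q) − ¼ ln(1 − 2Q).
1 − 2P − Q = 0.5492, giving −½ ln(0.5492) = 0.299646.
1 − 2Q = 0.8304, giving −¼ ln(0.8304) = 0.046462.
d = 0.299646 + 0.046462 = 0.346108.

0.346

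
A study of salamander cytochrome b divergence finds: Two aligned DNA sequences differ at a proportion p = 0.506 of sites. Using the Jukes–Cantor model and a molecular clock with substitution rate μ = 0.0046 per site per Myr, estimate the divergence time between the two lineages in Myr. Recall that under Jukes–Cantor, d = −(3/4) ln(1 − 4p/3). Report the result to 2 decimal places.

d = −(3/4) ln(1 − 4p/3) = −0.75 ln(1 − 0.674667) = −0.75 ln(0.325333)
  = −0.75 × (-1.122906) = 0.842180 substitutions/site.
Under a molecular clock d = 2μt, so t = d/(2μ) = 0.842180 / (2 × 0.0046) = 91.54 Myr.

91.54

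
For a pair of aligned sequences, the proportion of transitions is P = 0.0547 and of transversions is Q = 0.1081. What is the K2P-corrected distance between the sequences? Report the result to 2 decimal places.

Under the Kimura two-parameter model, d = −½ ln(1 − 2P − Q) − ¼ ln(1 − 2Q).
1 − 2P − Q = 0.7825, giving −½ ln(0.7825) = 0.122631.
1 − 2Q = 0.7838, giving −¼ ln(0.7838) = 0.060900.
d = 0.122631 + 0.060900 = 0.183531.

0.18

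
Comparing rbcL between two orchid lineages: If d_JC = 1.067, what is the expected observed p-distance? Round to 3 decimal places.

p = (3/4)(1 − e^(−4d/3)) = 0.75 × (1 − e^(-1.422667)) = 0.75 × (1 − 0.241070) = 0.569198.

0.569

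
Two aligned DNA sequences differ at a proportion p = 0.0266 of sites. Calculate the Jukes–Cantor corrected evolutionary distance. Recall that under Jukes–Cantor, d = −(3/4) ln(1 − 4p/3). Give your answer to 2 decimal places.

d = −(3/4) ln(1 − 4p/3) = −0.75 ln(1 − 0.035467) = −0.75 ln(0.964533)
  = −0.75 × (-0.036111) = 0.027083 substitutions/site.

0.03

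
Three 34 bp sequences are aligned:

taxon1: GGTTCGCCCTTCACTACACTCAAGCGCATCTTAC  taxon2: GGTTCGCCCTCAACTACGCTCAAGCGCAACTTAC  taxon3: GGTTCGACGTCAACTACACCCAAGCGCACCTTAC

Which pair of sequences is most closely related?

taxon1 and taxon2

taxon1–taxon2: 4/34 differ, p = 0.118, d = 0.128.
taxon1–taxon3: 6/34 differ, p = 0.176, d = 0.201.
taxon2–taxon3: 5/34 differ, p = 0.147, d = 0.164.
The smallest distance is between taxon1 and taxon2.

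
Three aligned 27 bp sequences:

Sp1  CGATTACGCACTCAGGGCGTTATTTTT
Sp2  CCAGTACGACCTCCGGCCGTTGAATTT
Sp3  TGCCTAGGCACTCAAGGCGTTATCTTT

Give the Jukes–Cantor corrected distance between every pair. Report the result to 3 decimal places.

d(Sp1,Sp2) = 0.441, d(Sp1,Sp3) = 0.264, d(Sp2,Sp3) = 0.770

Sp1–Sp2: 9/27 sites differ → p ≈ 0.333333, d = −0.75 ln(1 − 0.444444) = 0.440839 ≈ 0.441.
Sp1–Sp3: 6/27 sites differ → p ≈ 0.222222, d = −0.75 ln(1 − 0.296296) = 0.263548 ≈ 0.264.
Sp2–Sp3: 13/27 sites differ → p ≈ 0.481481, d = −0.75 ln(1 − 0.641975) = 0.770364 ≈ 0.770.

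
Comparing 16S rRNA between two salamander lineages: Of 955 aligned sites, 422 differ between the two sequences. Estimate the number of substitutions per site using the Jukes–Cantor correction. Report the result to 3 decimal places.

p = 422/955 ≈ 0.441885.
d = −(3/4) ln(1 − 4p/3) = −0.75 ln(1 − 0.58918) = −0.75 ln(0.41082)
  = −0.75 × (-0.889600) = 0.667200 substitutions/site.

0.667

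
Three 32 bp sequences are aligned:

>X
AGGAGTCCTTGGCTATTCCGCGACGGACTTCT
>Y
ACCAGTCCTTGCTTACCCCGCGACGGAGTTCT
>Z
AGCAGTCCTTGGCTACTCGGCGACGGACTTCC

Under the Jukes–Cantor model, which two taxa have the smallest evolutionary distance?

X–Y: 7/32 differ, p = 0.219, d = 0.259.
X–Z: 4/32 differ, p = 0.125, d = 0.137.
Y–Z: 7/32 differ, p = 0.219, d = 0.259.
The smallest distance is between X and Z.

X and Z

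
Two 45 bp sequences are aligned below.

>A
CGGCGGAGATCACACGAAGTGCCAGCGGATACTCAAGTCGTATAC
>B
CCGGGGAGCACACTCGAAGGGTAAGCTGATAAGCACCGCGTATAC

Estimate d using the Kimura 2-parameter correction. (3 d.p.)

0.418

Of 45 sites, 1 differences are transitions and 13 are transversions, so P = 1/45 ≈ 0.022222 and Q = 13/45 ≈ 0.288889.
Under the Kimura two-parameter model, d = −½ ln(1 − 2P − Q) − ¼ ln(1 − 2Q).
1 − 2P − Q = 0.666667, giving −½ ln(0.666667) = 0.202732.
1 − 2Q = 0.422222, giving −¼ ln(0.422222) = 0.215556.
d = 0.202732 + 0.215556 = 0.418288.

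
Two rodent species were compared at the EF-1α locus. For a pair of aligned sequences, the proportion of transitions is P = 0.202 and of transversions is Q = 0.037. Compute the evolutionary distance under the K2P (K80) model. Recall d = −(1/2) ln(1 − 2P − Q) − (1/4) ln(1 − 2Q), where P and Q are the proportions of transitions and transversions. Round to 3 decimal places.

Under the Kimura two-parameter model, d = −½ ln(1 − 2P − Q) − ¼ ln(1 − 2Q).
1 − 2P − Q = 0.559, giving −½ ln(0.559) = 0.290803.
1 − 2Q = 0.926, giving −¼ ln(0.926) = 0.019220.
d = 0.290803 + 0.019220 = 0.310023.

0.310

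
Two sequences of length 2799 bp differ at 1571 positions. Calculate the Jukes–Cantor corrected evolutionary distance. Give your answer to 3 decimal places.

p = 1571/2799 ≈ 0.561272.
d = −(3/4) ln(1 − 4p/3) = −0.75 ln(1 − 0.748363) = −0.75 ln(0.251637)
  = −0.75 × (-1.379768) = 1.034826 substitutions/site.

1.035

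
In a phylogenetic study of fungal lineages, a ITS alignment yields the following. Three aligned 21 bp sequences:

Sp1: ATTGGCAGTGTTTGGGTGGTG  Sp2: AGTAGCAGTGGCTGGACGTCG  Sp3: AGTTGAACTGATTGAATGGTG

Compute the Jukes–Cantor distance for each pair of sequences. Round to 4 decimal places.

Sp1–Sp2: 8/21 sites differ → p ≈ 0.380952, d = −0.75 ln(1 − 0.507936) = 0.531860 ≈ 0.5319.
Sp1–Sp3: 7/21 sites differ → p ≈ 0.333333, d = −0.75 ln(1 − 0.444444) = 0.440839 ≈ 0.4408.
Sp2–Sp3: 9/21 sites differ → p ≈ 0.428571, d = −0.75 ln(1 − 0.571428) = 0.635472 ≈ 0.6355.

d(Sp1,Sp2) = 0.5319, d(Sp1,Sp3) = 0.4408, d(Sp2,Sp3) = 0.6355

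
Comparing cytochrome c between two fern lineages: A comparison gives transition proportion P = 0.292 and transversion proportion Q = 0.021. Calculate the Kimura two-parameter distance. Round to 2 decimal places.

Under the Kimura two-parameter model, d = −½ ln(1 − 2P − Q) − ¼ ln(1 − 2Q).
1 − 2P − Q = 0.395, giving −½ ln(0.395) = 0.464435.
1 − 2Q = 0.958, giving −¼ ln(0.958) = 0.010727.
d = 0.464435 + 0.010727 = 0.475162.

0.48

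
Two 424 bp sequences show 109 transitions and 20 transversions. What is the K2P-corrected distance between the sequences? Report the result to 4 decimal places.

P = 109/424 ≈ 0.257075 and Q = 20/424 ≈ 0.04717.
Under the Kimura two-parameter model, d = −½ ln(1 − 2P − Q) − ¼ ln(1 − 2Q).
1 − 2P − Q = 0.43868, giving −½ ln(0.43868) = 0.411993.
1 − 2Q = 0.90566, giving −¼ ln(0.90566) = 0.024773.
d = 0.411993 + 0.024773 = 0.436766.

0.4368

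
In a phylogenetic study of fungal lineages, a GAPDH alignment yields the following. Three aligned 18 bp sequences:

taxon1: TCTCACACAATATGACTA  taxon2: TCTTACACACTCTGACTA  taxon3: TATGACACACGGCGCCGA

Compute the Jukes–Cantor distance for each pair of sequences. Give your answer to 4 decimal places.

taxon1–taxon2: 3/18 sites differ → p ≈ 0.166667, d = −0.75 ln(1 − 0.222223) = 0.188487 ≈ 0.1885.
taxon1–taxon3: 8/18 sites differ → p ≈ 0.444444, d = −0.75 ln(1 − 0.592592) = 0.673455 ≈ 0.6735.
taxon2–taxon3: 7/18 sites differ → p ≈ 0.388889, d = −0.75 ln(1 − 0.518519) = 0.548166 ≈ 0.5482.

d(taxon1,taxon2) = 0.1885, d(taxon1,taxon3) = 0.6735, d(taxon2,taxon3) = 0.5482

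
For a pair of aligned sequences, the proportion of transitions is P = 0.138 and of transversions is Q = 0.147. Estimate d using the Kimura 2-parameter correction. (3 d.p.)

0.362

Under the Kimura two-parameter model, d = −½ ln(1 − 2P − Q) − ¼ ln(1 − 2Q).
1 − 2P − Q = 0.577, giving −½ ln(0.577) = 0.274957.
1 − 2Q = 0.706, giving −¼ ln(0.706) = 0.087035.
d = 0.274957 + 0.087035 = 0.361992.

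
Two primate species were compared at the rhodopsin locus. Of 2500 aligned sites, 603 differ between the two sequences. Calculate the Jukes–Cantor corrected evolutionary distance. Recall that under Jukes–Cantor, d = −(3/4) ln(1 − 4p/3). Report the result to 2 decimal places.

p = 603/2500 = 0.2412.
d = −(3/4) ln(1 − 4p/3) = −0.75 ln(1 − 0.3216) = −0.75 ln(0.6784)
  = −0.75 × (-0.388018) = 0.291014 substitutions/site.

0.29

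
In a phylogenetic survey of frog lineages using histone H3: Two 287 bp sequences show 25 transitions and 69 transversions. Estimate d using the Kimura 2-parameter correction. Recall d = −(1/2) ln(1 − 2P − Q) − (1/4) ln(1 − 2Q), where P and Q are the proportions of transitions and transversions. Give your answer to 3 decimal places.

0.432

P = 25/287 ≈ 0.087108 and Q = 69/287 ≈ 0.240418.
Under the Kimura two-parameter model, d = −½ ln(1 − 2P − Q) − ¼ ln(1 − 2Q).
1 − 2P − Q = 0.585366, giving −½ ln(0.585366) = 0.267759.
1 − 2Q = 0.519164, giving −¼ ln(0.519164) = 0.163884.
d = 0.267759 + 0.163884 = 0.431643.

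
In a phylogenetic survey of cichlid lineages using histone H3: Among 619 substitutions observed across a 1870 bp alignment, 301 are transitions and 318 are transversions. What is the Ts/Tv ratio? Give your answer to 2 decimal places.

0.95

R = 301/318 = 0.946540… ≈ 0.95 (to 2 d.p.).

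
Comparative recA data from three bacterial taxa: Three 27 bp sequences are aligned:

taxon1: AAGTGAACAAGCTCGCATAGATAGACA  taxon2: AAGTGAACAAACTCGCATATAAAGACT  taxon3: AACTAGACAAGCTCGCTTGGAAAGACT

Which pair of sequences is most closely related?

taxon1–taxon2: 4/27 differ, p = 0.148, d = 0.165.
taxon1–taxon3: 7/27 differ, p = 0.259, d = 0.318.
taxon2–taxon3: 7/27 differ, p = 0.259, d = 0.318.
The smallest distance is between taxon1 and taxon2.

taxon1 and taxon2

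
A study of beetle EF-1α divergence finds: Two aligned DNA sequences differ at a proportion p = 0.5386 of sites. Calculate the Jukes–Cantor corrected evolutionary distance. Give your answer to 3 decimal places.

0.950

d = −(3/4) ln(1 − 4p/3) = −0.75 ln(1 − 0.718133) = −0.75 ln(0.281867)
  = −0.75 × (-1.266320) = 0.949740 substitutions/site.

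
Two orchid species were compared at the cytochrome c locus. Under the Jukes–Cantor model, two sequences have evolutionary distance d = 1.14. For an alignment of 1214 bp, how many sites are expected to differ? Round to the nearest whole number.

711

Invert JC69: p = (3/4)(1 − e^(−4d/3)) = 0.75 × (1 − e^(-1.52)) = 0.75 × (1 − 0.218712) = 0.585966.
Expected differing sites = pL ≈ 0.585966 × 1214 = 711.362724 ≈ 711.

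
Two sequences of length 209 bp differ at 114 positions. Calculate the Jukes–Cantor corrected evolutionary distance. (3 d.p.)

0.974

p = 114/209 ≈ 0.545455.
d = −(3/4) ln(1 − 4p/3) = −0.75 ln(1 − 0.727273) = −0.75 ln(0.272727)
  = −0.75 × (-1.299284) = 0.974463 substitutions/site.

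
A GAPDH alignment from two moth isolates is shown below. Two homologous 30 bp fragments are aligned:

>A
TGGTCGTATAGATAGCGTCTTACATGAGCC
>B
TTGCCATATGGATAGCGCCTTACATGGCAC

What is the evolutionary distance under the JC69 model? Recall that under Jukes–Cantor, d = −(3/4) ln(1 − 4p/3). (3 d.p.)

The sequences differ at 8 of 30 sites (2, 4, 6, 10, 18, 27, 28, 29), so p = 8/30 ≈ 0.266667.
d = −(3/4) ln(1 − 4p/3) = −0.75 ln(1 − 0.355556) = −0.75 ln(0.644444)
  = −0.75 × (-0.439367) = 0.329525 substitutions/site.

0.330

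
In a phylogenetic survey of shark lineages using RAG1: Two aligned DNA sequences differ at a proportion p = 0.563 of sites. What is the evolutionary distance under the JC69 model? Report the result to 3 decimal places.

1.042

d = −(3/4) ln(1 − 4p/3) = −0.75 ln(1 − 0.750667) = −0.75 ln(0.249333)
  = −0.75 × (-1.388966) = 1.041725 substitutions/site.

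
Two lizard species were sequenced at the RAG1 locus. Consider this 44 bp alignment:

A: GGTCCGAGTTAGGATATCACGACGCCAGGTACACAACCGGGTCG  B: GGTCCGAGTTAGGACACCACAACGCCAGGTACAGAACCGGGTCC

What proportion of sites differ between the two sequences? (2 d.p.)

0.11

The sequences differ at 5 of 44 positions (sites 15, 17, 21, 34, 44).
p = 5/44 = 0.113636… ≈ 0.11 (to 2 d.p.).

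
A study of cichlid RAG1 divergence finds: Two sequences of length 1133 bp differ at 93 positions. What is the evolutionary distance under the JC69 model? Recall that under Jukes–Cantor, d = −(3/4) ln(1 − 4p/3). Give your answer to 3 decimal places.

p = 93/1133 ≈ 0.082083.
d = −(3/4) ln(1 − 4p/3) = −0.75 ln(1 − 0.109444) = −0.75 ln(0.890556)
  = −0.75 × (-0.115909) = 0.086932 substitutions/site.

0.087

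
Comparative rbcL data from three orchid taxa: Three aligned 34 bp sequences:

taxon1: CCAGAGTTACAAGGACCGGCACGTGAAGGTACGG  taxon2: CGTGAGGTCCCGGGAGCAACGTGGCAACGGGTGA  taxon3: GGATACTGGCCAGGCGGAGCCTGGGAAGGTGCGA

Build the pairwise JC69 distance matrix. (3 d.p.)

taxon1–taxon2: 18/34 sites differ → p ≈ 0.529412, d = −0.75 ln(1 − 0.705883) = 0.917833 ≈ 0.918.
taxon1–taxon3: 16/34 sites differ → p ≈ 0.470588, d = −0.75 ln(1 − 0.627451) = 0.740540 ≈ 0.741.
taxon2–taxon3: 16/34 sites differ → p ≈ 0.470588, d = −0.75 ln(1 − 0.627451) = 0.740540 ≈ 0.741.

d(taxon1,taxon2) = 0.918, d(taxon1,taxon3) = 0.741, d(taxon2,taxon3) = 0.741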